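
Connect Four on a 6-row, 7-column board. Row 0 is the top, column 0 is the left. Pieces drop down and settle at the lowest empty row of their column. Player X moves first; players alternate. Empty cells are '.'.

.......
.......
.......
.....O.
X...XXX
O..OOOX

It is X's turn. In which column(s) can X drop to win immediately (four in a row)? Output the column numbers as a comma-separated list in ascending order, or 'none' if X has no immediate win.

col 0: drop X → no win
col 1: drop X → no win
col 2: drop X → no win
col 3: drop X → WIN!
col 4: drop X → no win
col 5: drop X → no win
col 6: drop X → no win

Answer: 3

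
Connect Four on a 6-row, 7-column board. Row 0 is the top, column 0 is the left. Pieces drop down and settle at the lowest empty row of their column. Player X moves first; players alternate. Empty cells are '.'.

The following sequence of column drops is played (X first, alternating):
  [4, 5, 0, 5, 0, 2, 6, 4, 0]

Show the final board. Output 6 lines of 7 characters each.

Move 1: X drops in col 4, lands at row 5
Move 2: O drops in col 5, lands at row 5
Move 3: X drops in col 0, lands at row 5
Move 4: O drops in col 5, lands at row 4
Move 5: X drops in col 0, lands at row 4
Move 6: O drops in col 2, lands at row 5
Move 7: X drops in col 6, lands at row 5
Move 8: O drops in col 4, lands at row 4
Move 9: X drops in col 0, lands at row 3

Answer: .......
.......
.......
X......
X...OO.
X.O.XOX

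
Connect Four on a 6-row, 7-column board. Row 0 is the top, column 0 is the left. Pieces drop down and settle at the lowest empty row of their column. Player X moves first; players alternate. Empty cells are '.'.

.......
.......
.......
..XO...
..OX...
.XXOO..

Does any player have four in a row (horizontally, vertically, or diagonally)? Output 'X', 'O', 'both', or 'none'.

none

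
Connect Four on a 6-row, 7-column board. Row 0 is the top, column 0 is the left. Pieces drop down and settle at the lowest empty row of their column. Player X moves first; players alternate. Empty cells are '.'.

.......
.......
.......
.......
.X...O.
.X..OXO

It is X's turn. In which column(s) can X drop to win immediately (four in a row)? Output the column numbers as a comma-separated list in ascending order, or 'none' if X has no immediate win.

Answer: none

Derivation:
col 0: drop X → no win
col 1: drop X → no win
col 2: drop X → no win
col 3: drop X → no win
col 4: drop X → no win
col 5: drop X → no win
col 6: drop X → no win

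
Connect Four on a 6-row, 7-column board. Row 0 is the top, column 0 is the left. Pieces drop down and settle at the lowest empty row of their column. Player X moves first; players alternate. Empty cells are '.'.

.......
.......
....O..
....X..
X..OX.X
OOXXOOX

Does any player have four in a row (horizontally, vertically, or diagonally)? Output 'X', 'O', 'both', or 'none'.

none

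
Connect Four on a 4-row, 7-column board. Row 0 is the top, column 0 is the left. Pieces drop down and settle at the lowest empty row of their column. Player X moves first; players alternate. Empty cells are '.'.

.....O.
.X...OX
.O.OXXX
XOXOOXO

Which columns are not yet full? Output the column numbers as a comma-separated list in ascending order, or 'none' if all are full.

col 0: top cell = '.' → open
col 1: top cell = '.' → open
col 2: top cell = '.' → open
col 3: top cell = '.' → open
col 4: top cell = '.' → open
col 5: top cell = 'O' → FULL
col 6: top cell = '.' → open

Answer: 0,1,2,3,4,6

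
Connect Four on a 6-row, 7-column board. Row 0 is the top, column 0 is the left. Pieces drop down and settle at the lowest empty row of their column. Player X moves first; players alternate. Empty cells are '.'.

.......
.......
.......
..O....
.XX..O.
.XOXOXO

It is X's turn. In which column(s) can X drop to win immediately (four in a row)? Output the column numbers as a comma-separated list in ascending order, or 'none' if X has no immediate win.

Answer: none

Derivation:
col 0: drop X → no win
col 1: drop X → no win
col 2: drop X → no win
col 3: drop X → no win
col 4: drop X → no win
col 5: drop X → no win
col 6: drop X → no win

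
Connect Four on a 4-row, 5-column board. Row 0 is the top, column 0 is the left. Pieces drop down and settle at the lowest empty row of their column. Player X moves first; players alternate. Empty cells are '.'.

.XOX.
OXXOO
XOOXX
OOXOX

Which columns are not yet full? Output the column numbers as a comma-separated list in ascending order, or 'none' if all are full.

col 0: top cell = '.' → open
col 1: top cell = 'X' → FULL
col 2: top cell = 'O' → FULL
col 3: top cell = 'X' → FULL
col 4: top cell = '.' → open

Answer: 0,4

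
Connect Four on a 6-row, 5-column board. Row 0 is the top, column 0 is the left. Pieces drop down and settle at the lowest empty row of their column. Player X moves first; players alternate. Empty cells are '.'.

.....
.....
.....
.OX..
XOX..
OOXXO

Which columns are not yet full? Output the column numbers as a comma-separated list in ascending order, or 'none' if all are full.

col 0: top cell = '.' → open
col 1: top cell = '.' → open
col 2: top cell = '.' → open
col 3: top cell = '.' → open
col 4: top cell = '.' → open

Answer: 0,1,2,3,4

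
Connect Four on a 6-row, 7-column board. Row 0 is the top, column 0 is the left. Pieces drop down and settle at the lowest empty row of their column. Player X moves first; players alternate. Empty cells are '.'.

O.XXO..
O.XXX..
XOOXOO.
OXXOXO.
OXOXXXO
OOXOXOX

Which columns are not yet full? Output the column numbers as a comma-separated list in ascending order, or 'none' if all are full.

col 0: top cell = 'O' → FULL
col 1: top cell = '.' → open
col 2: top cell = 'X' → FULL
col 3: top cell = 'X' → FULL
col 4: top cell = 'O' → FULL
col 5: top cell = '.' → open
col 6: top cell = '.' → open

Answer: 1,5,6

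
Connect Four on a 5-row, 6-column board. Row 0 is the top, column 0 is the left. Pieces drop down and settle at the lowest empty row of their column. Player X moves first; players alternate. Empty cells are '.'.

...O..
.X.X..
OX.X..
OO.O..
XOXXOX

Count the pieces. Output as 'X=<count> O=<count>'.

X=8 O=7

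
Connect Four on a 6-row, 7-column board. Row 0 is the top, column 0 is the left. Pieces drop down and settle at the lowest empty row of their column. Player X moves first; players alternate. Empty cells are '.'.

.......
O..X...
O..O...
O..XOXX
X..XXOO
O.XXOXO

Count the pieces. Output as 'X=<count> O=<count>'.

X=10 O=10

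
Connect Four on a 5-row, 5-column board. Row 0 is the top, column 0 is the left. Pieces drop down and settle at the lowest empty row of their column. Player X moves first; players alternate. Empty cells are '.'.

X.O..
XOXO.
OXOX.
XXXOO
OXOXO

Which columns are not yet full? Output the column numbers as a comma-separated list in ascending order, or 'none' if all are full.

col 0: top cell = 'X' → FULL
col 1: top cell = '.' → open
col 2: top cell = 'O' → FULL
col 3: top cell = '.' → open
col 4: top cell = '.' → open

Answer: 1,3,4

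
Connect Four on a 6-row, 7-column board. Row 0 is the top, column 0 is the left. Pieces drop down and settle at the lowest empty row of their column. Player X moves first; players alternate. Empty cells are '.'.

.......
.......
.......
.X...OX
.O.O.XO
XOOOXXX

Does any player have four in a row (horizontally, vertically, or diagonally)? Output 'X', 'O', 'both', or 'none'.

none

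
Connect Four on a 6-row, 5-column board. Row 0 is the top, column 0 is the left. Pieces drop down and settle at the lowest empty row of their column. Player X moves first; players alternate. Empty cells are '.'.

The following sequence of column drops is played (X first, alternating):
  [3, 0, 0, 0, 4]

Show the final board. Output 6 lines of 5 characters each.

Move 1: X drops in col 3, lands at row 5
Move 2: O drops in col 0, lands at row 5
Move 3: X drops in col 0, lands at row 4
Move 4: O drops in col 0, lands at row 3
Move 5: X drops in col 4, lands at row 5

Answer: .....
.....
.....
O....
X....
O..XX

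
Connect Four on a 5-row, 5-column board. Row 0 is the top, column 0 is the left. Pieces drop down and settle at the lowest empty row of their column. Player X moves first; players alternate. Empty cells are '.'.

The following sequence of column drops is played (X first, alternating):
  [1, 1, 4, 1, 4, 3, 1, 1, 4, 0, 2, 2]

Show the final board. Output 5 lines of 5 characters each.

Answer: .O...
.X...
.O..X
.OO.X
OXXOX

Derivation:
Move 1: X drops in col 1, lands at row 4
Move 2: O drops in col 1, lands at row 3
Move 3: X drops in col 4, lands at row 4
Move 4: O drops in col 1, lands at row 2
Move 5: X drops in col 4, lands at row 3
Move 6: O drops in col 3, lands at row 4
Move 7: X drops in col 1, lands at row 1
Move 8: O drops in col 1, lands at row 0
Move 9: X drops in col 4, lands at row 2
Move 10: O drops in col 0, lands at row 4
Move 11: X drops in col 2, lands at row 4
Move 12: O drops in col 2, lands at row 3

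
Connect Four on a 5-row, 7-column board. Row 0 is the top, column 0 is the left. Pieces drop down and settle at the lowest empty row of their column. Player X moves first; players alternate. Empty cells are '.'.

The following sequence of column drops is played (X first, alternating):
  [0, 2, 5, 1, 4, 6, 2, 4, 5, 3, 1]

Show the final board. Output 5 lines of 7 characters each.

Answer: .......
.......
.......
.XX.OX.
XOOOXXO

Derivation:
Move 1: X drops in col 0, lands at row 4
Move 2: O drops in col 2, lands at row 4
Move 3: X drops in col 5, lands at row 4
Move 4: O drops in col 1, lands at row 4
Move 5: X drops in col 4, lands at row 4
Move 6: O drops in col 6, lands at row 4
Move 7: X drops in col 2, lands at row 3
Move 8: O drops in col 4, lands at row 3
Move 9: X drops in col 5, lands at row 3
Move 10: O drops in col 3, lands at row 4
Move 11: X drops in col 1, lands at row 3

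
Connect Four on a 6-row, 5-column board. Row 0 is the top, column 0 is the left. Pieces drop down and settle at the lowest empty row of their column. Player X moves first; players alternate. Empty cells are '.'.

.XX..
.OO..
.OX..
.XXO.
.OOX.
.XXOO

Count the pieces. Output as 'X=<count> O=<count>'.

X=8 O=8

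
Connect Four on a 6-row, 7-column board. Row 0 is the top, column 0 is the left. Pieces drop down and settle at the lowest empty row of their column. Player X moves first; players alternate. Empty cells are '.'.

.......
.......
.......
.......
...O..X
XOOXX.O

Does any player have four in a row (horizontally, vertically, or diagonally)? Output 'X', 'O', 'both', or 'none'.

none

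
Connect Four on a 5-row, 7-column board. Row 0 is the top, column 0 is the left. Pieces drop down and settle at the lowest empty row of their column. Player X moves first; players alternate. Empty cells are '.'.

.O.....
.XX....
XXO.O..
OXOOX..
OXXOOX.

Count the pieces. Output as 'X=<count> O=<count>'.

X=9 O=9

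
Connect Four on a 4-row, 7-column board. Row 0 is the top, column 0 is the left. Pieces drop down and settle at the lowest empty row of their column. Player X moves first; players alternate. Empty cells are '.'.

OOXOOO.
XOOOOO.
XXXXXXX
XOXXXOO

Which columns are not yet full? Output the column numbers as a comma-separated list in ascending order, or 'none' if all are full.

col 0: top cell = 'O' → FULL
col 1: top cell = 'O' → FULL
col 2: top cell = 'X' → FULL
col 3: top cell = 'O' → FULL
col 4: top cell = 'O' → FULL
col 5: top cell = 'O' → FULL
col 6: top cell = '.' → open

Answer: 6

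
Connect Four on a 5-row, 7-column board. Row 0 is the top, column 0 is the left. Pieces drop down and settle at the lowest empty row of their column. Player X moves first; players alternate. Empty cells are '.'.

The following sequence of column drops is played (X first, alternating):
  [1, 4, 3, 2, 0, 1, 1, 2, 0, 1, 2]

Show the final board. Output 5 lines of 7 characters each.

Move 1: X drops in col 1, lands at row 4
Move 2: O drops in col 4, lands at row 4
Move 3: X drops in col 3, lands at row 4
Move 4: O drops in col 2, lands at row 4
Move 5: X drops in col 0, lands at row 4
Move 6: O drops in col 1, lands at row 3
Move 7: X drops in col 1, lands at row 2
Move 8: O drops in col 2, lands at row 3
Move 9: X drops in col 0, lands at row 3
Move 10: O drops in col 1, lands at row 1
Move 11: X drops in col 2, lands at row 2

Answer: .......
.O.....
.XX....
XOO....
XXOXO..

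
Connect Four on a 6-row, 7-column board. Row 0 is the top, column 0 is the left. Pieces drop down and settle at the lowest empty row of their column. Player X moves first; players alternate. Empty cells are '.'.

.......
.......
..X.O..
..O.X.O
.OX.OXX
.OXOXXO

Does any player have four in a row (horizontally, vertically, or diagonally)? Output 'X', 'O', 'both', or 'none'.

none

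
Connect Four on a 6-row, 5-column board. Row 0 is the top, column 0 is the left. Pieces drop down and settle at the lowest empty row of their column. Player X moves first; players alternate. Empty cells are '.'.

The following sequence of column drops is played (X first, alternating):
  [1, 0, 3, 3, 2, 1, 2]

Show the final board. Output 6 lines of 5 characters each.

Answer: .....
.....
.....
.....
.OXO.
OXXX.

Derivation:
Move 1: X drops in col 1, lands at row 5
Move 2: O drops in col 0, lands at row 5
Move 3: X drops in col 3, lands at row 5
Move 4: O drops in col 3, lands at row 4
Move 5: X drops in col 2, lands at row 5
Move 6: O drops in col 1, lands at row 4
Move 7: X drops in col 2, lands at row 4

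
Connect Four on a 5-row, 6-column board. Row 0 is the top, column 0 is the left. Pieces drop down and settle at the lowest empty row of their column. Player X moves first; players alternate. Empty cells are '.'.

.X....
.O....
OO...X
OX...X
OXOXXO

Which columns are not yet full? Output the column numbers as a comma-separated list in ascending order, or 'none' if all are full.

col 0: top cell = '.' → open
col 1: top cell = 'X' → FULL
col 2: top cell = '.' → open
col 3: top cell = '.' → open
col 4: top cell = '.' → open
col 5: top cell = '.' → open

Answer: 0,2,3,4,5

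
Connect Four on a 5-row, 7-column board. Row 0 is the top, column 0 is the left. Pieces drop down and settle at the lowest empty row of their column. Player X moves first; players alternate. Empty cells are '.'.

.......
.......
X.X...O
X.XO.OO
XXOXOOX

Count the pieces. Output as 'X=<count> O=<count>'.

X=8 O=7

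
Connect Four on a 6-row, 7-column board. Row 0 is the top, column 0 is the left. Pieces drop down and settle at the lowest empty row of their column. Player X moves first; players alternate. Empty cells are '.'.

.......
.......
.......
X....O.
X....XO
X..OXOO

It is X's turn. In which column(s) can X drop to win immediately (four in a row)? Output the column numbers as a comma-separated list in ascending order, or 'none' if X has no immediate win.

Answer: 0

Derivation:
col 0: drop X → WIN!
col 1: drop X → no win
col 2: drop X → no win
col 3: drop X → no win
col 4: drop X → no win
col 5: drop X → no win
col 6: drop X → no win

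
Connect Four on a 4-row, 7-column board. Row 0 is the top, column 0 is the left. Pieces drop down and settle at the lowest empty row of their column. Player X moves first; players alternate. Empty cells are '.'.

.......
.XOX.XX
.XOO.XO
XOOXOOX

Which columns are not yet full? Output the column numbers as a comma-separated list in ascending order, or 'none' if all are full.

Answer: 0,1,2,3,4,5,6

Derivation:
col 0: top cell = '.' → open
col 1: top cell = '.' → open
col 2: top cell = '.' → open
col 3: top cell = '.' → open
col 4: top cell = '.' → open
col 5: top cell = '.' → open
col 6: top cell = '.' → open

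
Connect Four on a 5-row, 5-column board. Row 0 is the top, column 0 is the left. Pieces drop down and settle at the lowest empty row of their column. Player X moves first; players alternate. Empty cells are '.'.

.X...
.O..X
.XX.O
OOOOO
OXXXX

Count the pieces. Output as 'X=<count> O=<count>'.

X=8 O=8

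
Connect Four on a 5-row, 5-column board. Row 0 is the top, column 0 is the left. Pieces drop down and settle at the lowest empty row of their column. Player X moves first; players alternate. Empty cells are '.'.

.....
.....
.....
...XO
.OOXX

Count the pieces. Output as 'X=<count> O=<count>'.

X=3 O=3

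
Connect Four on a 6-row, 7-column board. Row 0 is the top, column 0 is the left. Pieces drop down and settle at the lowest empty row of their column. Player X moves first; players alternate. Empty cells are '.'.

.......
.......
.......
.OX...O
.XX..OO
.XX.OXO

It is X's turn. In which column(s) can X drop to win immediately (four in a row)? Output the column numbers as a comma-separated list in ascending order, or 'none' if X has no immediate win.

col 0: drop X → no win
col 1: drop X → no win
col 2: drop X → WIN!
col 3: drop X → no win
col 4: drop X → no win
col 5: drop X → no win
col 6: drop X → no win

Answer: 2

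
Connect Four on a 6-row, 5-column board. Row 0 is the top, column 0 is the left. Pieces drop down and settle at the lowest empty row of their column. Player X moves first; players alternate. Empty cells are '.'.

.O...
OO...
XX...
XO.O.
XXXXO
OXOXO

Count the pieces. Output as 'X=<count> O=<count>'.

X=9 O=9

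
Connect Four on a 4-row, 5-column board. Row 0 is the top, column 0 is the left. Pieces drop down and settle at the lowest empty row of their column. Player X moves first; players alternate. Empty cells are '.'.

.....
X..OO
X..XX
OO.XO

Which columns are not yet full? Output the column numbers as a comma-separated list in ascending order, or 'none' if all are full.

Answer: 0,1,2,3,4

Derivation:
col 0: top cell = '.' → open
col 1: top cell = '.' → open
col 2: top cell = '.' → open
col 3: top cell = '.' → open
col 4: top cell = '.' → open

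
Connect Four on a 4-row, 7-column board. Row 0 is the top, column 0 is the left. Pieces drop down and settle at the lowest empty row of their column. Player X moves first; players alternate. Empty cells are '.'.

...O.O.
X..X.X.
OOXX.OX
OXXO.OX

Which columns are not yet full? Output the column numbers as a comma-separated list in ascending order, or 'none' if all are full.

Answer: 0,1,2,4,6

Derivation:
col 0: top cell = '.' → open
col 1: top cell = '.' → open
col 2: top cell = '.' → open
col 3: top cell = 'O' → FULL
col 4: top cell = '.' → open
col 5: top cell = 'O' → FULL
col 6: top cell = '.' → open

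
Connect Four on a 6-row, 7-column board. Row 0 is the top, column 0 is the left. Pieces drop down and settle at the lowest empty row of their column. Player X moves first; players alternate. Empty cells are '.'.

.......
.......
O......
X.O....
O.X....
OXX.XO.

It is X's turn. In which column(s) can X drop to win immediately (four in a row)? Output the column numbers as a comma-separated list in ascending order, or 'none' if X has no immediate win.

col 0: drop X → no win
col 1: drop X → no win
col 2: drop X → no win
col 3: drop X → WIN!
col 4: drop X → no win
col 5: drop X → no win
col 6: drop X → no win

Answer: 3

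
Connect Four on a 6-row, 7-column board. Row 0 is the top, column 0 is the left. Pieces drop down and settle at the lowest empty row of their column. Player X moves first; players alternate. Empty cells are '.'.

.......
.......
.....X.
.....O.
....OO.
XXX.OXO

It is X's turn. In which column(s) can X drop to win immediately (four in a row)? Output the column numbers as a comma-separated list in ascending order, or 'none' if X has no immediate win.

col 0: drop X → no win
col 1: drop X → no win
col 2: drop X → no win
col 3: drop X → WIN!
col 4: drop X → no win
col 5: drop X → no win
col 6: drop X → no win

Answer: 3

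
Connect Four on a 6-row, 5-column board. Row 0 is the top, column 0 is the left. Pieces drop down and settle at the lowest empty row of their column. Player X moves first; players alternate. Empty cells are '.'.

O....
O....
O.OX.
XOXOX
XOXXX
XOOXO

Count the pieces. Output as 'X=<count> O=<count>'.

X=10 O=10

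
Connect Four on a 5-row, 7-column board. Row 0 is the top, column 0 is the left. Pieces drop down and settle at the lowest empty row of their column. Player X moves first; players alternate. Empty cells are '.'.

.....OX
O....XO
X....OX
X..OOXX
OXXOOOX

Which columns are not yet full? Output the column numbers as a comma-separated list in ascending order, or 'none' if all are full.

col 0: top cell = '.' → open
col 1: top cell = '.' → open
col 2: top cell = '.' → open
col 3: top cell = '.' → open
col 4: top cell = '.' → open
col 5: top cell = 'O' → FULL
col 6: top cell = 'X' → FULL

Answer: 0,1,2,3,4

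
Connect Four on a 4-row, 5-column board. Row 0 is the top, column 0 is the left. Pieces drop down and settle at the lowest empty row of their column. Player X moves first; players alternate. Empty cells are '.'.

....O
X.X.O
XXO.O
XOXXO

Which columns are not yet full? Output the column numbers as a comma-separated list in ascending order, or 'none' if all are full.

Answer: 0,1,2,3

Derivation:
col 0: top cell = '.' → open
col 1: top cell = '.' → open
col 2: top cell = '.' → open
col 3: top cell = '.' → open
col 4: top cell = 'O' → FULL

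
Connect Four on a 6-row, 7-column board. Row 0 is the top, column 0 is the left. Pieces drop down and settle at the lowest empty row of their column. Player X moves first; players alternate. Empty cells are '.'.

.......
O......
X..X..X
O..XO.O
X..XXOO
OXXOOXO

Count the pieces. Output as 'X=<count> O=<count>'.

X=10 O=10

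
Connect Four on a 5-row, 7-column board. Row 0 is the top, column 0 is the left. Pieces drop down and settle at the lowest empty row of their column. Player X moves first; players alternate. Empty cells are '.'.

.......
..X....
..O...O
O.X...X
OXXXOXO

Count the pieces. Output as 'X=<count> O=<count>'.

X=7 O=6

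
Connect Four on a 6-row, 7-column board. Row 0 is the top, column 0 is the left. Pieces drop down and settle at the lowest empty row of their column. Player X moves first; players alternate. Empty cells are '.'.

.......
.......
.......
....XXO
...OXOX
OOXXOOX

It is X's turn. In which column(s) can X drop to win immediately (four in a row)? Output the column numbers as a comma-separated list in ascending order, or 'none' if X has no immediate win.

col 0: drop X → no win
col 1: drop X → no win
col 2: drop X → no win
col 3: drop X → no win
col 4: drop X → no win
col 5: drop X → no win
col 6: drop X → WIN!

Answer: 6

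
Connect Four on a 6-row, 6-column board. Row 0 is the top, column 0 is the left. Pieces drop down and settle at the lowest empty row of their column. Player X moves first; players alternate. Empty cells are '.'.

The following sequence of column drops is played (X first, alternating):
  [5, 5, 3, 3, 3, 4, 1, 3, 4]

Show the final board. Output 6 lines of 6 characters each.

Move 1: X drops in col 5, lands at row 5
Move 2: O drops in col 5, lands at row 4
Move 3: X drops in col 3, lands at row 5
Move 4: O drops in col 3, lands at row 4
Move 5: X drops in col 3, lands at row 3
Move 6: O drops in col 4, lands at row 5
Move 7: X drops in col 1, lands at row 5
Move 8: O drops in col 3, lands at row 2
Move 9: X drops in col 4, lands at row 4

Answer: ......
......
...O..
...X..
...OXO
.X.XOX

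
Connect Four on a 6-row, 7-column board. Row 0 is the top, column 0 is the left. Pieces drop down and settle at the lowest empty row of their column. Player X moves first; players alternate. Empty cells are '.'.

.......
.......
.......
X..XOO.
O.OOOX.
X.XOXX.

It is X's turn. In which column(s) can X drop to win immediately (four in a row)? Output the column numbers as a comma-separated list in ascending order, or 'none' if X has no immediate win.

col 0: drop X → no win
col 1: drop X → no win
col 2: drop X → no win
col 3: drop X → no win
col 4: drop X → no win
col 5: drop X → no win
col 6: drop X → no win

Answer: none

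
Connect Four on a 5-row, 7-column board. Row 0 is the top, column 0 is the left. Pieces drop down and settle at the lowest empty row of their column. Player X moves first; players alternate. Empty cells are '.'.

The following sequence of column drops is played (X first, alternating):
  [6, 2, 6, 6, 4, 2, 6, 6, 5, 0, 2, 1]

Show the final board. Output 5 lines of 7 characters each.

Move 1: X drops in col 6, lands at row 4
Move 2: O drops in col 2, lands at row 4
Move 3: X drops in col 6, lands at row 3
Move 4: O drops in col 6, lands at row 2
Move 5: X drops in col 4, lands at row 4
Move 6: O drops in col 2, lands at row 3
Move 7: X drops in col 6, lands at row 1
Move 8: O drops in col 6, lands at row 0
Move 9: X drops in col 5, lands at row 4
Move 10: O drops in col 0, lands at row 4
Move 11: X drops in col 2, lands at row 2
Move 12: O drops in col 1, lands at row 4

Answer: ......O
......X
..X...O
..O...X
OOO.XXX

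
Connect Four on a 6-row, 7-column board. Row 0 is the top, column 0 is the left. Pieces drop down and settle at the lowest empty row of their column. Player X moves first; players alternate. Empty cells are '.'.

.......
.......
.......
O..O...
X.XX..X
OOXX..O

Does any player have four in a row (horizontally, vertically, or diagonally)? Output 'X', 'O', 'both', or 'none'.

none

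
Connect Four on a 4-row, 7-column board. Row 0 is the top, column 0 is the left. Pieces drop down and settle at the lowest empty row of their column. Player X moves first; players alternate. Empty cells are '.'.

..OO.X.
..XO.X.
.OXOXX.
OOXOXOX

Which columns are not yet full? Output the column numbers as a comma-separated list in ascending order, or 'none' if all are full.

col 0: top cell = '.' → open
col 1: top cell = '.' → open
col 2: top cell = 'O' → FULL
col 3: top cell = 'O' → FULL
col 4: top cell = '.' → open
col 5: top cell = 'X' → FULL
col 6: top cell = '.' → open

Answer: 0,1,4,6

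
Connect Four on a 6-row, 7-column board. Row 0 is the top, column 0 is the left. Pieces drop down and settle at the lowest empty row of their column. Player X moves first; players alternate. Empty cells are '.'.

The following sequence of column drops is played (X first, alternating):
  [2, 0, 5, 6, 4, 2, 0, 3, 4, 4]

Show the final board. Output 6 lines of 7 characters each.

Move 1: X drops in col 2, lands at row 5
Move 2: O drops in col 0, lands at row 5
Move 3: X drops in col 5, lands at row 5
Move 4: O drops in col 6, lands at row 5
Move 5: X drops in col 4, lands at row 5
Move 6: O drops in col 2, lands at row 4
Move 7: X drops in col 0, lands at row 4
Move 8: O drops in col 3, lands at row 5
Move 9: X drops in col 4, lands at row 4
Move 10: O drops in col 4, lands at row 3

Answer: .......
.......
.......
....O..
X.O.X..
O.XOXXO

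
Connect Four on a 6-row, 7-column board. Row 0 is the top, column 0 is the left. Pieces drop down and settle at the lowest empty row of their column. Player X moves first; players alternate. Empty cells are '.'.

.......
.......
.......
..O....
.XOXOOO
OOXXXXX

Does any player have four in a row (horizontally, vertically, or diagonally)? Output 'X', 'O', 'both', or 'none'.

X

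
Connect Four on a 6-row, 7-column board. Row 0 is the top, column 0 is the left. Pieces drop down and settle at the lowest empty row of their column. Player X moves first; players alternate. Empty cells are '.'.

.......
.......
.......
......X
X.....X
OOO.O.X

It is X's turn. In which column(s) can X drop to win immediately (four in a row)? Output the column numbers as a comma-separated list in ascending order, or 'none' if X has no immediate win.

col 0: drop X → no win
col 1: drop X → no win
col 2: drop X → no win
col 3: drop X → no win
col 4: drop X → no win
col 5: drop X → no win
col 6: drop X → WIN!

Answer: 6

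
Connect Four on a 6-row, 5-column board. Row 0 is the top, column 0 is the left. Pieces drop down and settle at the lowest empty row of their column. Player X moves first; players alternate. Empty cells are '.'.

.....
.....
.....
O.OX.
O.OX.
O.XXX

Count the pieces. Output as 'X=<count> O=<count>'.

X=5 O=5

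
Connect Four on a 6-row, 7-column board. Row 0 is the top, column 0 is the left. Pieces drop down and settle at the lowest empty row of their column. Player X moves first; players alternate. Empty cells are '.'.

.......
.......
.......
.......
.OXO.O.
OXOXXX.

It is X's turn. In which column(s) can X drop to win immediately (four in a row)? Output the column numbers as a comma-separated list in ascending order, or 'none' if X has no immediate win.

Answer: 6

Derivation:
col 0: drop X → no win
col 1: drop X → no win
col 2: drop X → no win
col 3: drop X → no win
col 4: drop X → no win
col 5: drop X → no win
col 6: drop X → WIN!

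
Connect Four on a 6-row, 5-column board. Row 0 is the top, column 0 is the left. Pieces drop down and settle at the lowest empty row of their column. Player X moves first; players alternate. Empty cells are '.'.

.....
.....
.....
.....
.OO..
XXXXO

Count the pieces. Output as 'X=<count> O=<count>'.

X=4 O=3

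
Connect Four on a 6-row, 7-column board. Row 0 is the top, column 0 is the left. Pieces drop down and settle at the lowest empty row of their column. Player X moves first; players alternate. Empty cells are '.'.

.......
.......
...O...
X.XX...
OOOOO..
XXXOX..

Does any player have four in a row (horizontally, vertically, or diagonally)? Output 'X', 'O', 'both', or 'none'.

O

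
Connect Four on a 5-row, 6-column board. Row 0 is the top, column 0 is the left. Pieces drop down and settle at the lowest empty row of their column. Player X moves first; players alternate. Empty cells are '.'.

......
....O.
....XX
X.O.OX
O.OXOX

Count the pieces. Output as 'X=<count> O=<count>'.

X=6 O=6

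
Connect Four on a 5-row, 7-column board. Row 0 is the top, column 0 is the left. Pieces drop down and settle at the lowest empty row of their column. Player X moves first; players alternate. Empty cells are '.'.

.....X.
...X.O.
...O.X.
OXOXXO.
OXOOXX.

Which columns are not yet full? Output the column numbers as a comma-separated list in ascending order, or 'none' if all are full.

Answer: 0,1,2,3,4,6

Derivation:
col 0: top cell = '.' → open
col 1: top cell = '.' → open
col 2: top cell = '.' → open
col 3: top cell = '.' → open
col 4: top cell = '.' → open
col 5: top cell = 'X' → FULL
col 6: top cell = '.' → open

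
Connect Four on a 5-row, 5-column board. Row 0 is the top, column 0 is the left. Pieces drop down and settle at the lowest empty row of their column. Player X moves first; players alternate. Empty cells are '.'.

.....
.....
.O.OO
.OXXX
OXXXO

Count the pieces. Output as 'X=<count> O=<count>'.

X=6 O=6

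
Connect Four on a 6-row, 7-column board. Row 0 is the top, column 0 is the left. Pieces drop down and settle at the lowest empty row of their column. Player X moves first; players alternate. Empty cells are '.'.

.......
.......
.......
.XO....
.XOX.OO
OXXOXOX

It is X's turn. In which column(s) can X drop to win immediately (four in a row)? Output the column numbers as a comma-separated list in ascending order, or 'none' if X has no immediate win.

col 0: drop X → no win
col 1: drop X → WIN!
col 2: drop X → no win
col 3: drop X → no win
col 4: drop X → no win
col 5: drop X → no win
col 6: drop X → no win

Answer: 1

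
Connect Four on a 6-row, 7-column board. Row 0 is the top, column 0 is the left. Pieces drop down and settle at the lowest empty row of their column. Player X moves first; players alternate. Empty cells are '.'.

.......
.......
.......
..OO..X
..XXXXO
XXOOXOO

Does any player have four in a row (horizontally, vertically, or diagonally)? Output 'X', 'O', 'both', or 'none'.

X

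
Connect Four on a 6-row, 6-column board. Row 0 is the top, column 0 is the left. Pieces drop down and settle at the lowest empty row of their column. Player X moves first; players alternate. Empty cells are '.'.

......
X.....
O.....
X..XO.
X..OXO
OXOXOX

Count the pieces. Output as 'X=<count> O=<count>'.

X=8 O=7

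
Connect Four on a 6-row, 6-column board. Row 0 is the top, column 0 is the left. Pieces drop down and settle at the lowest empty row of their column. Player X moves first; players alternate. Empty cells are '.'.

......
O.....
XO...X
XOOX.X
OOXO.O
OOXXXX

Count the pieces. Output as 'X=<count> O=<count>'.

X=10 O=10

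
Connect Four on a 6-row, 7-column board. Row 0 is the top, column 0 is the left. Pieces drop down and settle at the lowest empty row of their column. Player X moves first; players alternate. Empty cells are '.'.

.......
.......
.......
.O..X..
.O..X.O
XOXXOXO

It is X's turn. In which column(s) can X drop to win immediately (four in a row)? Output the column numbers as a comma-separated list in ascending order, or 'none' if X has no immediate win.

col 0: drop X → no win
col 1: drop X → no win
col 2: drop X → no win
col 3: drop X → no win
col 4: drop X → no win
col 5: drop X → no win
col 6: drop X → no win

Answer: none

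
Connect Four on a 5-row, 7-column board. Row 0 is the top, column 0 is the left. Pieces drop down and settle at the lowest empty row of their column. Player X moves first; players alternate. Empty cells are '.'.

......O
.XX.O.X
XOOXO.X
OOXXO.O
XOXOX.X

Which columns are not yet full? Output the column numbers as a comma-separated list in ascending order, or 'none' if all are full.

col 0: top cell = '.' → open
col 1: top cell = '.' → open
col 2: top cell = '.' → open
col 3: top cell = '.' → open
col 4: top cell = '.' → open
col 5: top cell = '.' → open
col 6: top cell = 'O' → FULL

Answer: 0,1,2,3,4,5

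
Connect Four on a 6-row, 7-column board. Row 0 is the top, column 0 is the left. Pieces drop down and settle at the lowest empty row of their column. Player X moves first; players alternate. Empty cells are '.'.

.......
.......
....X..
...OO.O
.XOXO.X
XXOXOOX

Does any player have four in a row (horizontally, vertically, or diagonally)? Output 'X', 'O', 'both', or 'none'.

none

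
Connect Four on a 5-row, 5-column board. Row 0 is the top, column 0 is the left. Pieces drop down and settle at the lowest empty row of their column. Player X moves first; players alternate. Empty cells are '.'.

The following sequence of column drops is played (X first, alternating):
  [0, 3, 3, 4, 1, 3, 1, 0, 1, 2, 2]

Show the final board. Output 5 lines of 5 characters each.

Move 1: X drops in col 0, lands at row 4
Move 2: O drops in col 3, lands at row 4
Move 3: X drops in col 3, lands at row 3
Move 4: O drops in col 4, lands at row 4
Move 5: X drops in col 1, lands at row 4
Move 6: O drops in col 3, lands at row 2
Move 7: X drops in col 1, lands at row 3
Move 8: O drops in col 0, lands at row 3
Move 9: X drops in col 1, lands at row 2
Move 10: O drops in col 2, lands at row 4
Move 11: X drops in col 2, lands at row 3

Answer: .....
.....
.X.O.
OXXX.
XXOOO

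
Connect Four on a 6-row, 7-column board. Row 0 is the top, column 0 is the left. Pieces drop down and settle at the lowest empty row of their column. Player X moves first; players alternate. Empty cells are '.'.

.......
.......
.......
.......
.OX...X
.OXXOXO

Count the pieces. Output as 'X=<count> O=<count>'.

X=5 O=4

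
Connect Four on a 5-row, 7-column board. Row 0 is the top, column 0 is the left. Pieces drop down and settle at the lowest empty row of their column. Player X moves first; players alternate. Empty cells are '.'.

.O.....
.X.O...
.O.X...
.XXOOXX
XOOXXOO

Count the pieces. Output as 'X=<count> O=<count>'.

X=9 O=9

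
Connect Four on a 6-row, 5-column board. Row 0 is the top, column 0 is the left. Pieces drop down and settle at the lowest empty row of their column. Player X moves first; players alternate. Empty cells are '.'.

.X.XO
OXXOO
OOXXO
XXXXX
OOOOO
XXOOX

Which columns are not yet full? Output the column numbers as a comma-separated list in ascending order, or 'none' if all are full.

Answer: 0,2

Derivation:
col 0: top cell = '.' → open
col 1: top cell = 'X' → FULL
col 2: top cell = '.' → open
col 3: top cell = 'X' → FULL
col 4: top cell = 'O' → FULL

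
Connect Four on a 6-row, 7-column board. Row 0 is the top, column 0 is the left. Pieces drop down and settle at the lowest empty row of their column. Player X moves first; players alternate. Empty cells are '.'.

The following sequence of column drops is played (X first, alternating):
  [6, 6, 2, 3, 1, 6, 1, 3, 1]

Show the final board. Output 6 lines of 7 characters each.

Move 1: X drops in col 6, lands at row 5
Move 2: O drops in col 6, lands at row 4
Move 3: X drops in col 2, lands at row 5
Move 4: O drops in col 3, lands at row 5
Move 5: X drops in col 1, lands at row 5
Move 6: O drops in col 6, lands at row 3
Move 7: X drops in col 1, lands at row 4
Move 8: O drops in col 3, lands at row 4
Move 9: X drops in col 1, lands at row 3

Answer: .......
.......
.......
.X....O
.X.O..O
.XXO..X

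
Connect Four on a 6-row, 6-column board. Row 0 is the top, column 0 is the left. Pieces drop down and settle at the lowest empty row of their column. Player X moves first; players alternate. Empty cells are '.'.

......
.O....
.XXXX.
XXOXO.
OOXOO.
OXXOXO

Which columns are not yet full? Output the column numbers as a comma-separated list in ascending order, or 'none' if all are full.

Answer: 0,1,2,3,4,5

Derivation:
col 0: top cell = '.' → open
col 1: top cell = '.' → open
col 2: top cell = '.' → open
col 3: top cell = '.' → open
col 4: top cell = '.' → open
col 5: top cell = '.' → open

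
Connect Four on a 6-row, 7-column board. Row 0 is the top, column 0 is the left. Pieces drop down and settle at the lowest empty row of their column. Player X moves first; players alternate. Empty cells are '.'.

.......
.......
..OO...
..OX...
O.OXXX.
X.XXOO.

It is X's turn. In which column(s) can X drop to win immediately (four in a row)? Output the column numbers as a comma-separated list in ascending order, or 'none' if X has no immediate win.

Answer: 1

Derivation:
col 0: drop X → no win
col 1: drop X → WIN!
col 2: drop X → no win
col 3: drop X → no win
col 4: drop X → no win
col 5: drop X → no win
col 6: drop X → no win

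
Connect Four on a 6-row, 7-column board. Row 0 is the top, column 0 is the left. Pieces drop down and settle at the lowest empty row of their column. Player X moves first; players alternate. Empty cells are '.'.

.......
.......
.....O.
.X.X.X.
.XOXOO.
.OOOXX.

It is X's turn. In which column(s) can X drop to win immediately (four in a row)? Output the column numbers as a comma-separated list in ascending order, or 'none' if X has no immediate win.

col 0: drop X → no win
col 1: drop X → no win
col 2: drop X → no win
col 3: drop X → no win
col 4: drop X → no win
col 5: drop X → no win
col 6: drop X → no win

Answer: none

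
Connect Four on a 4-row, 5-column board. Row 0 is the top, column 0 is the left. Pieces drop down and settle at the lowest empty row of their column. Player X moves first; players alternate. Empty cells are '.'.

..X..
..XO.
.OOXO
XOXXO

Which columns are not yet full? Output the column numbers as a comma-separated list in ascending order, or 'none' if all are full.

col 0: top cell = '.' → open
col 1: top cell = '.' → open
col 2: top cell = 'X' → FULL
col 3: top cell = '.' → open
col 4: top cell = '.' → open

Answer: 0,1,3,4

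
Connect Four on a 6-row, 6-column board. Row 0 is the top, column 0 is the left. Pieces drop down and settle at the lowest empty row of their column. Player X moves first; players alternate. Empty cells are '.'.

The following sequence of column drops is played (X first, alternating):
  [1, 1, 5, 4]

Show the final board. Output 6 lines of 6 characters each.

Move 1: X drops in col 1, lands at row 5
Move 2: O drops in col 1, lands at row 4
Move 3: X drops in col 5, lands at row 5
Move 4: O drops in col 4, lands at row 5

Answer: ......
......
......
......
.O....
.X..OX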